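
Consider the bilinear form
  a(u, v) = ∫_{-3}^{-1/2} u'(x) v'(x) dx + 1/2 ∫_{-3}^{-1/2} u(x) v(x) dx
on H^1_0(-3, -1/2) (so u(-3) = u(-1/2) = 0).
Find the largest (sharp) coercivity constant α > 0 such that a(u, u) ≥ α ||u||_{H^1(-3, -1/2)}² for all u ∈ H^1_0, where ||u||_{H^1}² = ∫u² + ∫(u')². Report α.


α = (25 + 8*π^2)/(2*(25 + 4*π^2))

Coercivity of a(·,·) on H^1_0(-3, -1/2) means a(u, u) ≥ α ||u||_{H^1}² for every u ∈ H^1_0.
The interval has length L = 5/2, and Poincaré/coercivity depend only on L. Here a(u, u) = ∫(u')² + (1/2)·∫u².
Here 0 < c = 1/2 < 1. The condition a(u,u) ≥ α||u||_{H^1}² reads (1−α)∫(u')² ≥ (α−c)∫u². Any admissible α is ≤ 1 (rapidly oscillating u have ∫u²/∫(u')² → 0), and α = 1 would force 0 ≥ (1−c)∫u², impossible since c < 1; so 1−α > 0. By the sharp Poincaré inequality on H^1_0 of an interval of length L, ∫(u')² ≥ (π/L)²∫u² with equality for the first sine mode sin(π(x−x₀)/L) (x₀ the left endpoint), so the inequality holds for all u iff (1−α)(π/L)² ≥ α − c, i.e. α ≤ ((π/L)² + c)/((π/L)² + 1) = (1 + c(L/π)²)/(1 + (L/π)²). With (π/L)² = 4*π^2/25 and c = 1/2, the largest admissible constant is α = ((π/L)² + c)/((π/L)² + 1).
Simplifying, α = (25 + 8*π^2)/(2*(25 + 4*π^2)).


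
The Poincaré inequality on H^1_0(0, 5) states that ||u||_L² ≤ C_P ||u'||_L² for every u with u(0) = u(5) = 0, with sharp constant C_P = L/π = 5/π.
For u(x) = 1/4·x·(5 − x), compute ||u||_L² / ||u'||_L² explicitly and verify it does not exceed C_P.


||u||_L² / ||u'||_L² = sqrt(10)/2 < C_P = 5/π.

u(x) = 1/4·x·(5 − x), so u'(x) = 5/4 - x/2.
u(x) = 1/4·x·(5 − x) vanishes at x = 0 and x = 5, so u ∈ H^1_0(0, 5). Differentiate via the product rule and integrate the resulting polynomials term by term.
  ∫_0^5 u² dx = ∫_0^5 (x^4/16 - 5*x^3/8 + 25*x^2/16) dx. Term by term:
    ∫_0^5 x^4/16 dx = 625/16;  ∫_0^5 -5*x^3/8 dx = -3125/32;  ∫_0^5 25*x^2/16 dx = 3125/48.
  Sum: 625/16 − 3125/32 + 3125/48 = 625/96.
  ∫_0^5 (u')² dx = ∫_0^5 (x^2/4 - 5*x/4 + 25/16) dx. Term by term:
    ∫_0^5 x^2/4 dx = 125/12;  ∫_0^5 -5*x/4 dx = -125/8;  ∫_0^5 25/16 dx = 125/16.
  Sum: 125/12 − 125/8 + 125/16 = 125/48.
∫_0^5 u² dx = 625/96, so ||u||_L² = 25*sqrt(6)/24.
∫_0^5 (u')² dx = 125/48, so ||u'||_L² = 5*sqrt(15)/12.
Ratio ||u||_L² / ||u'||_L² = sqrt(10)/2.
Sharp Poincaré constant on H^1_0(0, 5) is C_P = L/π = 5/π, achieved by sin(π/5·x).
A polynomial bump cannot attain the sharp Poincaré constant (only the first sine eigenfunction does), so the ratio is strictly less than C_P, consistent with ||u||_L² ≤ C_P ||u'||_L².


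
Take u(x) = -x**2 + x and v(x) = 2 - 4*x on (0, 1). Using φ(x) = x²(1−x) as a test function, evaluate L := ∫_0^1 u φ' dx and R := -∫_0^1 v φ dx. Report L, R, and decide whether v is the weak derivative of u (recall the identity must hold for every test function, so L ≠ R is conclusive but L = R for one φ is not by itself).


LHS = 1/60, RHS = 1/30. No, v is not the weak derivative of u.

u(x) = -x**2 + x, classical derivative u'(x) = 1 - 2*x.
φ(x) = x²(1−x), so φ'(x) = x*(2 - 3*x).
Note φ(0) = φ(1) = 0, so the boundary term u·φ vanishes.
LHS = ∫_0^1 u(x) φ'(x) dx = ∫_0^1 (3*x^4 - 5*x^3 + 2*x^2) dx. Term by term:
  ∫_0^1 3*x^4 dx = 3/5;  ∫_0^1 -5*x^3 dx = -5/4;  ∫_0^1 2*x^2 dx = 2/3.
Sum: 3/5 − 5/4 + 2/3 = 1/60.
So LHS = 1/60.
∫_0^1 v(x) φ(x) dx = ∫_0^1 (4*x^4 - 6*x^3 + 2*x^2) dx. Term by term:
  ∫_0^1 4*x^4 dx = 4/5;  ∫_0^1 -6*x^3 dx = -3/2;  ∫_0^1 2*x^2 dx = 2/3.
Sum: 4/5 − 3/2 + 2/3 = -1/30.
So RHS = -∫_0^1 v(x) φ(x) dx = 1/30.
LHS − RHS = -1/60 ≠ 0, so the identity fails.
(For a valid weak derivative the identity must hold for EVERY test function, in particular this one. The failure shows v is NOT the weak derivative of u.)
Correct weak derivative would be u'(x) = 1 - 2*x.


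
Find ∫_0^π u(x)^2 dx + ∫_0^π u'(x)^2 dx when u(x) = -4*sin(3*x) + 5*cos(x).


||u||_{H^1(0,π)}^2 = 105*π

u'(x) = -5*sin(x) - 12*cos(3*x).
Expand u² and (u')² and integrate term by term on (0, π), using: for integers n ≥ 1, ∫_0^π sin²(nx) dx = ∫_0^π cos²(nx) dx = π/2; for n ≠ n', ∫_0^π sin(nx)sin(n'x) dx = ∫_0^π cos(nx)cos(n'x) dx = 0; and by product-to-sum, ∫_0^π sin(nx)cos(n'x) dx = ½∫_0^π [sin((n+n')x) + sin((n−n')x)] dx, which is 0 when n+n' is even and 2n/(n²−n'²) when n+n' is odd (it need not vanish on (0, π)).
  u² squared terms: (-4)²·∫sin(3x)² dx = 16·π/2 = 8*π;  (5)²·∫cos(x)² dx = 25·π/2 = 25*π/2.
  u² cross terms: 2·(-4)·(5)·∫sin(3x)·cos(x) dx = -40·(0) = 0.
  So ∫_0^π u² dx = 8*π + 25*π/2 + 0 = 41*π/2.
  (u')² squared terms: (-12)²·∫cos(3x)² dx = 144·π/2 = 72*π;  (-5)²·∫sin(x)² dx = 25·π/2 = 25*π/2.
  (u')² cross terms: 2·(-12)·(-5)·∫cos(3x)·sin(x) dx = 120·(0) = 0.
  So ∫_0^π (u')² dx = 72*π + 25*π/2 + 0 = 169*π/2.
||u||_{H^1}^2 = (41*π/2) + (169*π/2) = 105*π.


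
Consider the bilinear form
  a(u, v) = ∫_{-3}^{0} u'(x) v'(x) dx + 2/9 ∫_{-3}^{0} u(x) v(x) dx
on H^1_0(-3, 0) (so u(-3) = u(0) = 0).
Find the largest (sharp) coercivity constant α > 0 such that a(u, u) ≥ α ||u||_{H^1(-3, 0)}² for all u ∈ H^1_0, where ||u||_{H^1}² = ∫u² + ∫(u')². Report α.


α = (2 + π^2)/(9 + π^2)

Coercivity of a(·,·) on H^1_0(-3, 0) means a(u, u) ≥ α ||u||_{H^1}² for every u ∈ H^1_0.
The interval has length L = 3, and Poincaré/coercivity depend only on L. Here a(u, u) = ∫(u')² + (2/9)·∫u².
Here 0 < c = 2/9 < 1. The condition a(u,u) ≥ α||u||_{H^1}² reads (1−α)∫(u')² ≥ (α−c)∫u². Any admissible α is ≤ 1 (rapidly oscillating u have ∫u²/∫(u')² → 0), and α = 1 would force 0 ≥ (1−c)∫u², impossible since c < 1; so 1−α > 0. By the sharp Poincaré inequality on H^1_0 of an interval of length L, ∫(u')² ≥ (π/L)²∫u² with equality for the first sine mode sin(π(x−x₀)/L) (x₀ the left endpoint), so the inequality holds for all u iff (1−α)(π/L)² ≥ α − c, i.e. α ≤ ((π/L)² + c)/((π/L)² + 1) = (1 + c(L/π)²)/(1 + (L/π)²). With (π/L)² = π^2/9 and c = 2/9, the largest admissible constant is α = ((π/L)² + c)/((π/L)² + 1).
Simplifying, α = (2 + π^2)/(9 + π^2).


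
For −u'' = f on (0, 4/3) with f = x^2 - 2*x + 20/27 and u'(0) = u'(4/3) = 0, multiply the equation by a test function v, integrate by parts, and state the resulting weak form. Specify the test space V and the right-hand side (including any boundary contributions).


V = H^1(0, 4/3) (no boundary constraint on v; u is determined up to an additive constant); weak form: ∫_0^4/3 u'v' dx = ∫_0^4/3 (x^2 - 2*x + 20/27) v dx for all v ∈ V.

Multiply both sides by a test function v and integrate from 0 to 4/3:
  ∫_0^4/3 −u''(x) v(x) dx = ∫_0^4/3 f(x) v(x) dx.
Integrate the LHS by parts once:
  ∫_0^4/3 −u'' v dx = −[u'(x) v(x)]_0^4/3 + ∫_0^4/3 u'(x) v'(x) dx.
Thus ∫_0^4/3 u'(x) v'(x) dx = ∫_0^4/3 f(x) v(x) dx + [u'(x) v(x)]_0^4/3.
Choose V so that boundary terms are either known or forced to vanish.
u has homogeneous Neumann: u'(0) = u'(4/3) = 0. So [u' v]_0^4/3 = 0·v(4/3) − 0·v(0) = 0 for any v; take V = H^1(0, 4/3).
Weak formulation: find u (satisfying any essential BC) such that ∫_0^4/3 u'(x) v'(x) dx = ∫_0^4/3 f v dx for all v ∈ V (homogeneous Neumann, so boundary terms vanish).
Substituting f(x) = x^2 - 2*x + 20/27, the right-hand side is ∫_0^4/3 (x^2 - 2*x + 20/27) v dx.
Compatibility check (pure Neumann): taking v ≡ 1 ∈ V gives 0 = ∫_0^4/3 f dx + (0) − (0), i.e. ∫_0^4/3 f dx must equal u'(0) − u'(4/3) = 0. Indeed ∫_0^4/3 (x^2 - 2*x + 20/27) dx = 0, so the data are compatible. The solution is then unique only up to an additive constant (fix it e.g. by requiring ∫_0^4/3 u dx = 0).


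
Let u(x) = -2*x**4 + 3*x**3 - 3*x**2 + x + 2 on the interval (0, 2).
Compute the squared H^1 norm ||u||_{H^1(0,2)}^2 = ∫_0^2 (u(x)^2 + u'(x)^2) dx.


||u||_{H^1}^2 = 139054/315

The H^1 norm (squared) on an interval (0, L) is
  ||u||_{H^1}^2 = ∫_0^L u(x)^2 dx + ∫_0^L u'(x)^2 dx.
Compute u'(x) = -8*x**3 + 9*x**2 - 6*x + 1.
Then u(x)^2 = 4*x**8 - 12*x**7 + 21*x**6 - 22*x**5 + 7*x**4 + 6*x**3 - 11*x**2 + 4*x + 4 and u'(x)^2 = 64*x**6 - 144*x**5 + 177*x**4 - 124*x**3 + 54*x**2 - 12*x + 1.
Integrate each monomial from 0 to 2 using ∫_0^2 c·x^n dx = c·2^(n+1)/(n+1):
  ∫_0^2 u(x)^2 dx = ∫_0^2 (4*x^8 - 12*x^7 + 21*x^6 - 22*x^5 + 7*x^4 + 6*x^3 - 11*x^2 + 4*x + 4) dx. Term by term:
    ∫_0^2 4*x^8 dx = 2048/9;  ∫_0^2 -12*x^7 dx = -384;  ∫_0^2 21*x^6 dx = 384;
    ∫_0^2 -22*x^5 dx = -704/3;  ∫_0^2 7*x^4 dx = 224/5;  ∫_0^2 6*x^3 dx = 24;
    ∫_0^2 -11*x^2 dx = -88/3;  ∫_0^2 4*x dx = 8;  ∫_0^2 4 dx = 8.
  Sum: 2048/9 − 384 + 384 − 704/3 + 224/5 + 24 − 88/3 + 8 + 8 = 2176/45.
  ∫_0^2 u'(x)^2 dx = ∫_0^2 (64*x^6 - 144*x^5 + 177*x^4 - 124*x^3 + 54*x^2 - 12*x + 1) dx. Term by term:
    ∫_0^2 64*x^6 dx = 8192/7;  ∫_0^2 -144*x^5 dx = -1536;  ∫_0^2 177*x^4 dx = 5664/5;
    ∫_0^2 -124*x^3 dx = -496;  ∫_0^2 54*x^2 dx = 144;  ∫_0^2 -12*x dx = -24;
    ∫_0^2 1 dx = 2.
  Sum: 8192/7 − 1536 + 5664/5 − 496 + 144 − 24 + 2 = 13758/35.
Adding: ||u||_{H^1}^2 = 2176/45 + 13758/35 = 139054/315.


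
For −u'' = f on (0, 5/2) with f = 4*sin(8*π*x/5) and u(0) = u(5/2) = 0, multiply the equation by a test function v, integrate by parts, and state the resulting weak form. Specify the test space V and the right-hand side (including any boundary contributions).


V = H^1_0(0, 5/2) (so v(0) = v(5/2) = 0); weak form: ∫_0^5/2 u'v' dx = ∫_0^5/2 (4*sin(8*π*x/5)) v dx for all v ∈ V.

Multiply both sides by a test function v and integrate from 0 to 5/2:
  ∫_0^5/2 −u''(x) v(x) dx = ∫_0^5/2 f(x) v(x) dx.
Integrate the LHS by parts once:
  ∫_0^5/2 −u'' v dx = −[u'(x) v(x)]_0^5/2 + ∫_0^5/2 u'(x) v'(x) dx.
Thus ∫_0^5/2 u'(x) v'(x) dx = ∫_0^5/2 f(x) v(x) dx + [u'(x) v(x)]_0^5/2.
Choose V so that boundary terms are either known or forced to vanish.
u is Dirichlet: u(0) = u(5/2) = 0. Let V = H^1_0(0, 5/2); then v(0) = v(5/2) = 0, and [u' v]_0^5/2 = 0.
Weak formulation: find u (satisfying any essential BC) such that ∫_0^5/2 u'(x) v'(x) dx = ∫_0^5/2 f v dx for all v ∈ V.
Substituting f(x) = 4*sin(8*π*x/5), the right-hand side is ∫_0^5/2 (4*sin(8*π*x/5)) v dx.


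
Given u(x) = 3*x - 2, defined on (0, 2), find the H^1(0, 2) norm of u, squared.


||u||_{H^1}^2 = 26

The H^1 norm (squared) on an interval (0, L) is
  ||u||_{H^1}^2 = ∫_0^L u(x)^2 dx + ∫_0^L u'(x)^2 dx.
Compute u'(x) = 3.
Then u(x)^2 = 9*x**2 - 12*x + 4 and u'(x)^2 = 9.
Integrate each monomial from 0 to 2 using ∫_0^2 c·x^n dx = c·2^(n+1)/(n+1):
  ∫_0^2 u(x)^2 dx = ∫_0^2 (9*x^2 - 12*x + 4) dx. Term by term:
    ∫_0^2 9*x^2 dx = 24;  ∫_0^2 -12*x dx = -24;  ∫_0^2 4 dx = 8.
  Sum: 24 − 24 + 8 = 8.
  ∫_0^2 u'(x)^2 dx = ∫_0^2 (9) dx. Term by term:
    ∫_0^2 9 dx = 18.
Adding: ||u||_{H^1}^2 = 8 + 18 = 26.


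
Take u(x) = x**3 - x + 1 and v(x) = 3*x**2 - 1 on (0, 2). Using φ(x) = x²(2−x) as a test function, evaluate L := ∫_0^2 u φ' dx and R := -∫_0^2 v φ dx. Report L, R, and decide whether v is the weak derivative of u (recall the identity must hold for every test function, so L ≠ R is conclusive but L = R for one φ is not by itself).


LHS = -76/15, RHS = -76/15. Yes, v = u' weakly.

u(x) = x**3 - x + 1, classical derivative u'(x) = 3*x**2 - 1.
φ(x) = x²(2−x), so φ'(x) = x*(4 - 3*x).
Note φ(0) = φ(2) = 0, so the boundary term u·φ vanishes.
LHS = ∫_0^2 u(x) φ'(x) dx = ∫_0^2 (-3*x^5 + 4*x^4 + 3*x^3 - 7*x^2 + 4*x) dx. Term by term:
  ∫_0^2 -3*x^5 dx = -32;  ∫_0^2 4*x^4 dx = 128/5;  ∫_0^2 3*x^3 dx = 12;
  ∫_0^2 -7*x^2 dx = -56/3;  ∫_0^2 4*x dx = 8.
Sum: -32 + 128/5 + 12 − 56/3 + 8 = -76/15.
So LHS = -76/15.
∫_0^2 v(x) φ(x) dx = ∫_0^2 (-3*x^5 + 6*x^4 + x^3 - 2*x^2) dx. Term by term:
  ∫_0^2 -3*x^5 dx = -32;  ∫_0^2 6*x^4 dx = 192/5;  ∫_0^2 x^3 dx = 4;
  ∫_0^2 -2*x^2 dx = -16/3.
Sum: -32 + 192/5 + 4 − 16/3 = 76/15.
So RHS = -∫_0^2 v(x) φ(x) dx = -76/15.
LHS = RHS, so the identity holds for this test φ.
Moreover u is smooth here and v(x) = u'(x) = 3*x**2 - 1 pointwise, so the identity holds for every test function. Hence v is the weak derivative of u.


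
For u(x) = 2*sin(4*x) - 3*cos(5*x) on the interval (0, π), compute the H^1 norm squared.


||u||_{H^1(0,π)}^2 = 832/3 + 151*π

u'(x) = 15*sin(5*x) + 8*cos(4*x).
Expand u² and (u')² and integrate term by term on (0, π), using: for integers n ≥ 1, ∫_0^π sin²(nx) dx = ∫_0^π cos²(nx) dx = π/2; for n ≠ n', ∫_0^π sin(nx)sin(n'x) dx = ∫_0^π cos(nx)cos(n'x) dx = 0; and by product-to-sum, ∫_0^π sin(nx)cos(n'x) dx = ½∫_0^π [sin((n+n')x) + sin((n−n')x)] dx, which is 0 when n+n' is even and 2n/(n²−n'²) when n+n' is odd (it need not vanish on (0, π)).
  u² squared terms: (-3)²·∫cos(5x)² dx = 9·π/2 = 9*π/2;  (2)²·∫sin(4x)² dx = 4·π/2 = 2*π.
  u² cross terms: 2·(-3)·(2)·∫cos(5x)·sin(4x) dx = -12·(-8/9) = 32/3.
  So ∫_0^π u² dx = 9*π/2 + 2*π + 32/3 = 32/3 + 13*π/2.
  (u')² squared terms: (8)²·∫cos(4x)² dx = 64·π/2 = 32*π;  (15)²·∫sin(5x)² dx = 225·π/2 = 225*π/2.
  (u')² cross terms: 2·(8)·(15)·∫cos(4x)·sin(5x) dx = 240·(10/9) = 800/3.
  So ∫_0^π (u')² dx = 32*π + 225*π/2 + 800/3 = 800/3 + 289*π/2.
||u||_{H^1}^2 = (32/3 + 13*π/2) + (800/3 + 289*π/2) = 832/3 + 151*π.


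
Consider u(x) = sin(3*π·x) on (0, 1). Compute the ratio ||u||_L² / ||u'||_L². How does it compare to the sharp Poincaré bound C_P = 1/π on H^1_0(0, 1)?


||u||_L² / ||u'||_L² = 1/(3*π) < C_P = 1/π.

u(x) = sin(3*π·x), so u'(x) = 3*π*cos(3*π*x).
Writing u(x) = A·sin(kπx/L) with A = 1 and k = 3, use ∫_0^L sin²(kπx/L) dx = L/2 and ∫_0^L cos²(kπx/L) dx = L/2.
u² = 1·sin²(3*π·x) and (u')² = 9*π^2·cos²(3*π·x), and each of sin², cos² integrates to L/2 = 1/2 over (0, 1).
∫_0^1 u² dx = 1/2, so ||u||_L² = sqrt(2)/2.
∫_0^1 (u')² dx = 9*π^2/2, so ||u'||_L² = 3*sqrt(2)*π/2.
Ratio ||u||_L² / ||u'||_L² = 1/(3*π).
Sharp Poincaré constant on H^1_0(0, 1) is C_P = L/π = 1/π, achieved by sin(π·x).
This is the k = 3 harmonic; the ratio L/(kπ) is strictly less than C_P = L/π, consistent with the sharp inequality ||u||_L² ≤ C_P ||u'||_L².


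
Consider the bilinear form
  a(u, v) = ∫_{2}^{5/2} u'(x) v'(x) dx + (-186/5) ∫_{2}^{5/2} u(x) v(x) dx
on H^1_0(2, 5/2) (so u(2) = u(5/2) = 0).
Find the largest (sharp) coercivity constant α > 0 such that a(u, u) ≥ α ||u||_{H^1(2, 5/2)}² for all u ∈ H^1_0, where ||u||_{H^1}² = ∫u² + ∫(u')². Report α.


α = 2*(-93 + 10*π^2)/(5*(1 + 4*π^2))

Coercivity of a(·,·) on H^1_0(2, 5/2) means a(u, u) ≥ α ||u||_{H^1}² for every u ∈ H^1_0.
The interval has length L = 1/2, and Poincaré/coercivity depend only on L. Here a(u, u) = ∫(u')² + (-186/5)·∫u².
Here c = -186/5 < 0 with |c| < (π/L)² = 4*π^2, so coercivity still holds. The condition a(u,u) ≥ α||u||_{H^1}² reads (1−α)∫(u')² ≥ (α−c)∫u². Any admissible α is ≤ 1 (rapidly oscillating u have ∫u²/∫(u')² → 0), and α = 1 would force 0 ≥ (1−c)∫u², impossible since c < 1; so 1−α > 0. By the sharp Poincaré inequality on H^1_0 of an interval of length L, ∫(u')² ≥ (π/L)²∫u² with equality for the first sine mode sin(π(x−x₀)/L) (x₀ the left endpoint), so the inequality holds for all u iff (1−α)(π/L)² ≥ α − c, i.e. α ≤ ((π/L)² + c)/((π/L)² + 1) = (1 + c(L/π)²)/(1 + (L/π)²). (Direct route, valid since c ≤ 0: Poincaré gives c∫u² ≥ c(L/π)²∫(u')², so a(u,u) ≥ (1 + c(L/π)²)∫(u')², while ||u||_{H^1}² ≤ (1 + (L/π)²)∫(u')²; dividing yields the same α.) With (π/L)² = 4*π^2 and c = -186/5, the largest admissible constant is α = ((π/L)² + c)/((π/L)² + 1).
Simplifying, α = 2*(-93 + 10*π^2)/(5*(1 + 4*π^2)).


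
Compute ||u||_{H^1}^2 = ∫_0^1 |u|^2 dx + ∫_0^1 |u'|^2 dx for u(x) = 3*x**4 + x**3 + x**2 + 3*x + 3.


||u||_{H^1}^2 = 52243/420

The H^1 norm (squared) on an interval (0, L) is
  ||u||_{H^1}^2 = ∫_0^L u(x)^2 dx + ∫_0^L u'(x)^2 dx.
Compute u'(x) = 12*x**3 + 3*x**2 + 2*x + 3.
Then u(x)^2 = 9*x**8 + 6*x**7 + 7*x**6 + 20*x**5 + 25*x**4 + 12*x**3 + 15*x**2 + 18*x + 9 and u'(x)^2 = 144*x**6 + 72*x**5 + 57*x**4 + 84*x**3 + 22*x**2 + 12*x + 9.
Integrate each monomial from 0 to 1 using ∫_0^1 c·x^n dx = c·1^(n+1)/(n+1):
  ∫_0^1 u(x)^2 dx = ∫_0^1 (9*x^8 + 6*x^7 + 7*x^6 + 20*x^5 + 25*x^4 + 12*x^3 + 15*x^2 + 18*x + 9) dx. Term by term:
    ∫_0^1 9*x^8 dx = 1;  ∫_0^1 6*x^7 dx = 3/4;  ∫_0^1 7*x^6 dx = 1;
    ∫_0^1 20*x^5 dx = 10/3;  ∫_0^1 25*x^4 dx = 5;  ∫_0^1 12*x^3 dx = 3;
    ∫_0^1 15*x^2 dx = 5;  ∫_0^1 18*x dx = 9;  ∫_0^1 9 dx = 9.
  Sum: 1 + 3/4 + 1 + 10/3 + 5 + 3 + 5 + 9 + 9 = 445/12.
  ∫_0^1 u'(x)^2 dx = ∫_0^1 (144*x^6 + 72*x^5 + 57*x^4 + 84*x^3 + 22*x^2 + 12*x + 9) dx. Term by term:
    ∫_0^1 144*x^6 dx = 144/7;  ∫_0^1 72*x^5 dx = 12;  ∫_0^1 57*x^4 dx = 57/5;
    ∫_0^1 84*x^3 dx = 21;  ∫_0^1 22*x^2 dx = 22/3;  ∫_0^1 12*x dx = 6;
    ∫_0^1 9 dx = 9.
  Sum: 144/7 + 12 + 57/5 + 21 + 22/3 + 6 + 9 = 9167/105.
Adding: ||u||_{H^1}^2 = 445/12 + 9167/105 = 52243/420.


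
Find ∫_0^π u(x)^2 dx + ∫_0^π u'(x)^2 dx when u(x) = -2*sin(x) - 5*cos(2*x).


||u||_{H^1(0,π)}^2 = -200/3 + 133*π/2

u'(x) = 10*sin(2*x) - 2*cos(x).
Expand u² and (u')² and integrate term by term on (0, π), using: for integers n ≥ 1, ∫_0^π sin²(nx) dx = ∫_0^π cos²(nx) dx = π/2; for n ≠ n', ∫_0^π sin(nx)sin(n'x) dx = ∫_0^π cos(nx)cos(n'x) dx = 0; and by product-to-sum, ∫_0^π sin(nx)cos(n'x) dx = ½∫_0^π [sin((n+n')x) + sin((n−n')x)] dx, which is 0 when n+n' is even and 2n/(n²−n'²) when n+n' is odd (it need not vanish on (0, π)).
  u² squared terms: (-5)²·∫cos(2x)² dx = 25·π/2 = 25*π/2;  (-2)²·∫sin(x)² dx = 4·π/2 = 2*π.
  u² cross terms: 2·(-5)·(-2)·∫cos(2x)·sin(x) dx = 20·(-2/3) = -40/3.
  So ∫_0^π u² dx = 25*π/2 + 2*π − 40/3 = -40/3 + 29*π/2.
  (u')² squared terms: (-2)²·∫cos(x)² dx = 4·π/2 = 2*π;  (10)²·∫sin(2x)² dx = 100·π/2 = 50*π.
  (u')² cross terms: 2·(-2)·(10)·∫cos(x)·sin(2x) dx = -40·(4/3) = -160/3.
  So ∫_0^π (u')² dx = 2*π + 50*π − 160/3 = -160/3 + 52*π.
||u||_{H^1}^2 = (-40/3 + 29*π/2) + (-160/3 + 52*π) = -200/3 + 133*π/2.


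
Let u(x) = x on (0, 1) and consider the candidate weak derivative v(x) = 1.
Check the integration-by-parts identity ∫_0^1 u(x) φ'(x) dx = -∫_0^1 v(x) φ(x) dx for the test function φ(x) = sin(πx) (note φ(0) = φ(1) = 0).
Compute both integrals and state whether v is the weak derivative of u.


LHS = -2/π, RHS = -2/π. Yes, v = u' weakly.

u(x) = x, classical derivative u'(x) = 1.
φ(x) = sin(πx), so φ'(x) = π*cos(π*x).
Note φ(0) = φ(1) = 0, so the boundary term u·φ vanishes.
LHS = ∫_0^1 u(x) φ'(x) dx = ∫_0^1 (π*x*cos(π*x)) dx. Term by term:
  ∫_0^1 π*x*cos(π*x) dx = -2/π.
So LHS = -2/π.
∫_0^1 v(x) φ(x) dx = ∫_0^1 (sin(π*x)) dx. Term by term:
  ∫_0^1 sin(π*x) dx = 2/π.
So RHS = -∫_0^1 v(x) φ(x) dx = -2/π.
LHS = RHS, so the identity holds for this test φ.
Moreover u is smooth here and v(x) = u'(x) = 1 pointwise, so the identity holds for every test function. Hence v is the weak derivative of u.


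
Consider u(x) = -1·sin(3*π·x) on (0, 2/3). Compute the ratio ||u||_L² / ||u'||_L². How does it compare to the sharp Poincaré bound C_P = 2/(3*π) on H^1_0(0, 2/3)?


||u||_L² / ||u'||_L² = 1/(3*π) < C_P = 2/(3*π).

u(x) = -1·sin(3*π·x), so u'(x) = -3*π*cos(3*π*x).
Writing u(x) = A·sin(kπx/L) with A = -1 and k = 2, use ∫_0^L sin²(kπx/L) dx = L/2 and ∫_0^L cos²(kπx/L) dx = L/2.
u² = 1·sin²(3*π·x) and (u')² = 9*π^2·cos²(3*π·x), and each of sin², cos² integrates to L/2 = 1/3 over (0, 2/3).
∫_0^2/3 u² dx = 1/3, so ||u||_L² = sqrt(3)/3.
∫_0^2/3 (u')² dx = 3*π^2, so ||u'||_L² = sqrt(3)*π.
Ratio ||u||_L² / ||u'||_L² = 1/(3*π).
Sharp Poincaré constant on H^1_0(0, 2/3) is C_P = L/π = 2/(3*π), achieved by sin(3*π/2·x).
This is the k = 2 harmonic; the ratio L/(kπ) is strictly less than C_P = L/π, consistent with the sharp inequality ||u||_L² ≤ C_P ||u'||_L².


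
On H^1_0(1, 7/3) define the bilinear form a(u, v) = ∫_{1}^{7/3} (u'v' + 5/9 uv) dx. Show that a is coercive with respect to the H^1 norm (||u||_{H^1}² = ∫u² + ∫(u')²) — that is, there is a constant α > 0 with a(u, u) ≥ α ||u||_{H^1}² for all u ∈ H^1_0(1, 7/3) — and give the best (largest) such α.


α = (80 + 81*π^2)/(9*(16 + 9*π^2))

Coercivity of a(·,·) on H^1_0(1, 7/3) means a(u, u) ≥ α ||u||_{H^1}² for every u ∈ H^1_0.
The interval has length L = 4/3, and Poincaré/coercivity depend only on L. Here a(u, u) = ∫(u')² + (5/9)·∫u².
Here 0 < c = 5/9 < 1. The condition a(u,u) ≥ α||u||_{H^1}² reads (1−α)∫(u')² ≥ (α−c)∫u². Any admissible α is ≤ 1 (rapidly oscillating u have ∫u²/∫(u')² → 0), and α = 1 would force 0 ≥ (1−c)∫u², impossible since c < 1; so 1−α > 0. By the sharp Poincaré inequality on H^1_0 of an interval of length L, ∫(u')² ≥ (π/L)²∫u² with equality for the first sine mode sin(π(x−x₀)/L) (x₀ the left endpoint), so the inequality holds for all u iff (1−α)(π/L)² ≥ α − c, i.e. α ≤ ((π/L)² + c)/((π/L)² + 1) = (1 + c(L/π)²)/(1 + (L/π)²). With (π/L)² = 9*π^2/16 and c = 5/9, the largest admissible constant is α = ((π/L)² + c)/((π/L)² + 1).
Simplifying, α = (80 + 81*π^2)/(9*(16 + 9*π^2)).


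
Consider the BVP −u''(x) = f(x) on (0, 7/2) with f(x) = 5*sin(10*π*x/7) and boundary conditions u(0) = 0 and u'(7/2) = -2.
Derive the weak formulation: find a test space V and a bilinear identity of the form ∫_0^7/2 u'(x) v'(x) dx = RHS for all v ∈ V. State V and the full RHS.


V = {v ∈ H^1(0, 7/2) : v(0) = 0} (test functions vanish at x = 0 where u is specified); weak form: ∫_0^7/2 u'v' dx = ∫_0^7/2 (5*sin(10*π*x/7)) v dx − 2·v(7/2) for all v ∈ V.

Multiply both sides by a test function v and integrate from 0 to 7/2:
  ∫_0^7/2 −u''(x) v(x) dx = ∫_0^7/2 f(x) v(x) dx.
Integrate the LHS by parts once:
  ∫_0^7/2 −u'' v dx = −[u'(x) v(x)]_0^7/2 + ∫_0^7/2 u'(x) v'(x) dx.
Thus ∫_0^7/2 u'(x) v'(x) dx = ∫_0^7/2 f(x) v(x) dx + [u'(x) v(x)]_0^7/2.
Choose V so that boundary terms are either known or forced to vanish.
Mixed BC: u(0) = 0 (Dirichlet) and u'(7/2) = -2 (Neumann). Define V = {v ∈ H^1(0, 7/2) : v(0) = 0}. Then [u' v]_0^7/2 = u'(7/2)·v(7/2) − u'(0)·0 = − 2·v(7/2).
Weak formulation: find u (satisfying any essential BC) such that ∫_0^7/2 u'(x) v'(x) dx = ∫_0^7/2 f v dx − 2·v(7/2) for all v ∈ V (Dirichlet at 0 absorbed into V; Neumann datum at x = 7/2 contributes the boundary term).
Substituting f(x) = 5*sin(10*π*x/7), the right-hand side is ∫_0^7/2 (5*sin(10*π*x/7)) v dx − 2·v(7/2).


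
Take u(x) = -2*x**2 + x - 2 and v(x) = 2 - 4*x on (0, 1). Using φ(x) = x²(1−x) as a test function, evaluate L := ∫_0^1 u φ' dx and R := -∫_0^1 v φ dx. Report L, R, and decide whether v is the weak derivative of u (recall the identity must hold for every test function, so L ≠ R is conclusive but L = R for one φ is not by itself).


LHS = 7/60, RHS = 1/30. No, v is not the weak derivative of u.

u(x) = -2*x**2 + x - 2, classical derivative u'(x) = 1 - 4*x.
φ(x) = x²(1−x), so φ'(x) = x*(2 - 3*x).
Note φ(0) = φ(1) = 0, so the boundary term u·φ vanishes.
LHS = ∫_0^1 u(x) φ'(x) dx = ∫_0^1 (6*x^4 - 7*x^3 + 8*x^2 - 4*x) dx. Term by term:
  ∫_0^1 6*x^4 dx = 6/5;  ∫_0^1 -7*x^3 dx = -7/4;  ∫_0^1 8*x^2 dx = 8/3;
  ∫_0^1 -4*x dx = -2.
Sum: 6/5 − 7/4 + 8/3 − 2 = 7/60.
So LHS = 7/60.
∫_0^1 v(x) φ(x) dx = ∫_0^1 (4*x^4 - 6*x^3 + 2*x^2) dx. Term by term:
  ∫_0^1 4*x^4 dx = 4/5;  ∫_0^1 -6*x^3 dx = -3/2;  ∫_0^1 2*x^2 dx = 2/3.
Sum: 4/5 − 3/2 + 2/3 = -1/30.
So RHS = -∫_0^1 v(x) φ(x) dx = 1/30.
LHS − RHS = 1/12 ≠ 0, so the identity fails.
(For a valid weak derivative the identity must hold for EVERY test function, in particular this one. The failure shows v is NOT the weak derivative of u.)
Correct weak derivative would be u'(x) = 1 - 4*x.


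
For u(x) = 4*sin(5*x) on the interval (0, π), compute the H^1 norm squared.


||u||_{H^1(0,π)}^2 = 208*π

u'(x) = 20*cos(5*x).
Expand u² and (u')² and integrate term by term on (0, π), using: for integers n ≥ 1, ∫_0^π sin²(nx) dx = ∫_0^π cos²(nx) dx = π/2; for n ≠ n', ∫_0^π sin(nx)sin(n'x) dx = ∫_0^π cos(nx)cos(n'x) dx = 0; and by product-to-sum, ∫_0^π sin(nx)cos(n'x) dx = ½∫_0^π [sin((n+n')x) + sin((n−n')x)] dx, which is 0 when n+n' is even and 2n/(n²−n'²) when n+n' is odd (it need not vanish on (0, π)).
  u² squared terms: (4)²·∫sin(5x)² dx = 16·π/2 = 8*π.
  So ∫_0^π u² dx = 8*π.
  (u')² squared terms: (20)²·∫cos(5x)² dx = 400·π/2 = 200*π.
  So ∫_0^π (u')² dx = 200*π.
||u||_{H^1}^2 = (8*π) + (200*π) = 208*π.


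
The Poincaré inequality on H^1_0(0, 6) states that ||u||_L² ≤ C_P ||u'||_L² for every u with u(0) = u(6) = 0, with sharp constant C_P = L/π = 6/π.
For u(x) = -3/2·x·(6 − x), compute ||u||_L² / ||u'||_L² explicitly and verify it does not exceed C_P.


||u||_L² / ||u'||_L² = 3*sqrt(10)/5 < C_P = 6/π.

u(x) = -3/2·x·(6 − x), so u'(x) = 3*x - 9.
u(x) = -3/2·x·(6 − x) vanishes at x = 0 and x = 6, so u ∈ H^1_0(0, 6). Differentiate via the product rule and integrate the resulting polynomials term by term.
  ∫_0^6 u² dx = ∫_0^6 (9*x^4/4 - 27*x^3 + 81*x^2) dx. Term by term:
    ∫_0^6 9*x^4/4 dx = 17496/5;  ∫_0^6 -27*x^3 dx = -8748;  ∫_0^6 81*x^2 dx = 5832.
  Sum: 17496/5 − 8748 + 5832 = 2916/5.
  ∫_0^6 (u')² dx = ∫_0^6 (9*x^2 - 54*x + 81) dx. Term by term:
    ∫_0^6 9*x^2 dx = 648;  ∫_0^6 -54*x dx = -972;  ∫_0^6 81 dx = 486.
  Sum: 648 − 972 + 486 = 162.
∫_0^6 u² dx = 2916/5, so ||u||_L² = 54*sqrt(5)/5.
∫_0^6 (u')² dx = 162, so ||u'||_L² = 9*sqrt(2).
Ratio ||u||_L² / ||u'||_L² = 3*sqrt(10)/5.
Sharp Poincaré constant on H^1_0(0, 6) is C_P = L/π = 6/π, achieved by sin(π/6·x).
A polynomial bump cannot attain the sharp Poincaré constant (only the first sine eigenfunction does), so the ratio is strictly less than C_P, consistent with ||u||_L² ≤ C_P ||u'||_L².


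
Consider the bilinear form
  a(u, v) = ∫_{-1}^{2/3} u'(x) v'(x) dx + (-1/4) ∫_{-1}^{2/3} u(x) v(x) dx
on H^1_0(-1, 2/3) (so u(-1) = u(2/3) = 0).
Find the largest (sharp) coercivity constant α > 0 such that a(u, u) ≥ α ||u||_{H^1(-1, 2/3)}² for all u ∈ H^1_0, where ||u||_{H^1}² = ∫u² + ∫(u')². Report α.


α = (-25 + 36*π^2)/(4*(25 + 9*π^2))

Coercivity of a(·,·) on H^1_0(-1, 2/3) means a(u, u) ≥ α ||u||_{H^1}² for every u ∈ H^1_0.
The interval has length L = 5/3, and Poincaré/coercivity depend only on L. Here a(u, u) = ∫(u')² + (-1/4)·∫u².
Here c = -1/4 < 0 with |c| < (π/L)² = 9*π^2/25, so coercivity still holds. The condition a(u,u) ≥ α||u||_{H^1}² reads (1−α)∫(u')² ≥ (α−c)∫u². Any admissible α is ≤ 1 (rapidly oscillating u have ∫u²/∫(u')² → 0), and α = 1 would force 0 ≥ (1−c)∫u², impossible since c < 1; so 1−α > 0. By the sharp Poincaré inequality on H^1_0 of an interval of length L, ∫(u')² ≥ (π/L)²∫u² with equality for the first sine mode sin(π(x−x₀)/L) (x₀ the left endpoint), so the inequality holds for all u iff (1−α)(π/L)² ≥ α − c, i.e. α ≤ ((π/L)² + c)/((π/L)² + 1) = (1 + c(L/π)²)/(1 + (L/π)²). (Direct route, valid since c ≤ 0: Poincaré gives c∫u² ≥ c(L/π)²∫(u')², so a(u,u) ≥ (1 + c(L/π)²)∫(u')², while ||u||_{H^1}² ≤ (1 + (L/π)²)∫(u')²; dividing yields the same α.) With (π/L)² = 9*π^2/25 and c = -1/4, the largest admissible constant is α = ((π/L)² + c)/((π/L)² + 1).
Simplifying, α = (-25 + 36*π^2)/(4*(25 + 9*π^2)).


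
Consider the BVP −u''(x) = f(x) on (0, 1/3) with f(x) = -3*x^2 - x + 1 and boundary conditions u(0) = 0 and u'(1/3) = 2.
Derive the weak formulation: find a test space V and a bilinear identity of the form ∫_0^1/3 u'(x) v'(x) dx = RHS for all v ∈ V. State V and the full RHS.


V = {v ∈ H^1(0, 1/3) : v(0) = 0} (test functions vanish at x = 0 where u is specified); weak form: ∫_0^1/3 u'v' dx = ∫_0^1/3 (-3*x^2 - x + 1) v dx + 2·v(1/3) for all v ∈ V.

Multiply both sides by a test function v and integrate from 0 to 1/3:
  ∫_0^1/3 −u''(x) v(x) dx = ∫_0^1/3 f(x) v(x) dx.
Integrate the LHS by parts once:
  ∫_0^1/3 −u'' v dx = −[u'(x) v(x)]_0^1/3 + ∫_0^1/3 u'(x) v'(x) dx.
Thus ∫_0^1/3 u'(x) v'(x) dx = ∫_0^1/3 f(x) v(x) dx + [u'(x) v(x)]_0^1/3.
Choose V so that boundary terms are either known or forced to vanish.
Mixed BC: u(0) = 0 (Dirichlet) and u'(1/3) = 2 (Neumann). Define V = {v ∈ H^1(0, 1/3) : v(0) = 0}. Then [u' v]_0^1/3 = u'(1/3)·v(1/3) − u'(0)·0 = 2·v(1/3).
Weak formulation: find u (satisfying any essential BC) such that ∫_0^1/3 u'(x) v'(x) dx = ∫_0^1/3 f v dx + 2·v(1/3) for all v ∈ V (Dirichlet at 0 absorbed into V; Neumann datum at x = 1/3 contributes the boundary term).
Substituting f(x) = -3*x^2 - x + 1, the right-hand side is ∫_0^1/3 (-3*x^2 - x + 1) v dx + 2·v(1/3).


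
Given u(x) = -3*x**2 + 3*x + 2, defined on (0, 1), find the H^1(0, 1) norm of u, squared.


||u||_{H^1}^2 = 93/10

The H^1 norm (squared) on an interval (0, L) is
  ||u||_{H^1}^2 = ∫_0^L u(x)^2 dx + ∫_0^L u'(x)^2 dx.
Compute u'(x) = 3 - 6*x.
Then u(x)^2 = 9*x**4 - 18*x**3 - 3*x**2 + 12*x + 4 and u'(x)^2 = 36*x**2 - 36*x + 9.
Integrate each monomial from 0 to 1 using ∫_0^1 c·x^n dx = c·1^(n+1)/(n+1):
  ∫_0^1 u(x)^2 dx = ∫_0^1 (9*x^4 - 18*x^3 - 3*x^2 + 12*x + 4) dx. Term by term:
    ∫_0^1 9*x^4 dx = 9/5;  ∫_0^1 -18*x^3 dx = -9/2;  ∫_0^1 -3*x^2 dx = -1;
    ∫_0^1 12*x dx = 6;  ∫_0^1 4 dx = 4.
  Sum: 9/5 − 9/2 − 1 + 6 + 4 = 63/10.
  ∫_0^1 u'(x)^2 dx = ∫_0^1 (36*x^2 - 36*x + 9) dx. Term by term:
    ∫_0^1 36*x^2 dx = 12;  ∫_0^1 -36*x dx = -18;  ∫_0^1 9 dx = 9.
  Sum: 12 − 18 + 9 = 3.
Adding: ||u||_{H^1}^2 = 63/10 + 3 = 93/10.


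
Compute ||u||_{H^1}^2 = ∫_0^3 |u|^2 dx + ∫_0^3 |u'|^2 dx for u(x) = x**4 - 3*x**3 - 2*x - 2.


||u||_{H^1}^2 = 71031/140

The H^1 norm (squared) on an interval (0, L) is
  ||u||_{H^1}^2 = ∫_0^L u(x)^2 dx + ∫_0^L u'(x)^2 dx.
Compute u'(x) = 4*x**3 - 9*x**2 - 2.
Then u(x)^2 = x**8 - 6*x**7 + 9*x**6 - 4*x**5 + 8*x**4 + 12*x**3 + 4*x**2 + 8*x + 4 and u'(x)^2 = 16*x**6 - 72*x**5 + 81*x**4 - 16*x**3 + 36*x**2 + 4.
Integrate each monomial from 0 to 3 using ∫_0^3 c·x^n dx = c·3^(n+1)/(n+1):
  ∫_0^3 u(x)^2 dx = ∫_0^3 (x^8 - 6*x^7 + 9*x^6 - 4*x^5 + 8*x^4 + 12*x^3 + 4*x^2 + 8*x + 4) dx. Term by term:
    ∫_0^3 x^8 dx = 2187;  ∫_0^3 -6*x^7 dx = -19683/4;  ∫_0^3 9*x^6 dx = 19683/7;
    ∫_0^3 -4*x^5 dx = -486;  ∫_0^3 8*x^4 dx = 1944/5;  ∫_0^3 12*x^3 dx = 243;
    ∫_0^3 4*x^2 dx = 36;  ∫_0^3 8*x dx = 36;  ∫_0^3 4 dx = 12.
  Sum: 2187 − 19683/4 + 19683/7 − 486 + 1944/5 + 243 + 36 + 36 + 12 = 43107/140.
  ∫_0^3 u'(x)^2 dx = ∫_0^3 (16*x^6 - 72*x^5 + 81*x^4 - 16*x^3 + 36*x^2 + 4) dx. Term by term:
    ∫_0^3 16*x^6 dx = 34992/7;  ∫_0^3 -72*x^5 dx = -8748;  ∫_0^3 81*x^4 dx = 19683/5;
    ∫_0^3 -16*x^3 dx = -324;  ∫_0^3 36*x^2 dx = 324;  ∫_0^3 4 dx = 12.
  Sum: 34992/7 − 8748 + 19683/5 − 324 + 324 + 12 = 6981/35.
Adding: ||u||_{H^1}^2 = 43107/140 + 6981/35 = 71031/140.


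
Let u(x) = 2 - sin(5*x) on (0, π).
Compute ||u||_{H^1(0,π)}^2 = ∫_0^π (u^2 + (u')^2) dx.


||u||_{H^1(0,π)}^2 = -8/5 + 17*π

u'(x) = -5*cos(5*x).
Expand u² and (u')² and integrate term by term on (0, π), using: for integers n ≥ 1, ∫_0^π sin²(nx) dx = ∫_0^π cos²(nx) dx = π/2; for n ≠ n', ∫_0^π sin(nx)sin(n'x) dx = ∫_0^π cos(nx)cos(n'x) dx = 0; and by product-to-sum, ∫_0^π sin(nx)cos(n'x) dx = ½∫_0^π [sin((n+n')x) + sin((n−n')x)] dx, which is 0 when n+n' is even and 2n/(n²−n'²) when n+n' is odd (it need not vanish on (0, π)). For the constant mode: ∫_0^π 1 dx = π, ∫_0^π cos(nx) dx = 0, ∫_0^π sin(nx) dx = (1−(−1)^n)/n.
  u² squared terms: (2)²·∫1 dx = 4·π = 4*π;  (-1)²·∫sin(5x)² dx = 1·π/2 = π/2.
  u² cross terms: 2·(2)·(-1)·∫1·sin(5x) dx = -4·(2/5) = -8/5.
  So ∫_0^π u² dx = 4*π + π/2 − 8/5 = -8/5 + 9*π/2.
  (u')² squared terms: (-5)²·∫cos(5x)² dx = 25·π/2 = 25*π/2.
  So ∫_0^π (u')² dx = 25*π/2.
||u||_{H^1}^2 = (-8/5 + 9*π/2) + (25*π/2) = -8/5 + 17*π.


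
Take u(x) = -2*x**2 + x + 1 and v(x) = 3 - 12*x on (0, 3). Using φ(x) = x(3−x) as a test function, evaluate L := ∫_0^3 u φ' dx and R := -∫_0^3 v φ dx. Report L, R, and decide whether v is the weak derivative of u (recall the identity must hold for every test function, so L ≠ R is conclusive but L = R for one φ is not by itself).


LHS = 45/2, RHS = 135/2. No, v is not the weak derivative of u.

u(x) = -2*x**2 + x + 1, classical derivative u'(x) = 1 - 4*x.
φ(x) = x(3−x), so φ'(x) = 3 - 2*x.
Note φ(0) = φ(3) = 0, so the boundary term u·φ vanishes.
LHS = ∫_0^3 u(x) φ'(x) dx = ∫_0^3 (4*x^3 - 8*x^2 + x + 3) dx. Term by term:
  ∫_0^3 4*x^3 dx = 81;  ∫_0^3 -8*x^2 dx = -72;  ∫_0^3 x dx = 9/2;
  ∫_0^3 3 dx = 9.
Sum: 81 − 72 + 9/2 + 9 = 45/2.
So LHS = 45/2.
∫_0^3 v(x) φ(x) dx = ∫_0^3 (12*x^3 - 39*x^2 + 9*x) dx. Term by term:
  ∫_0^3 12*x^3 dx = 243;  ∫_0^3 -39*x^2 dx = -351;  ∫_0^3 9*x dx = 81/2.
Sum: 243 − 351 + 81/2 = -135/2.
So RHS = -∫_0^3 v(x) φ(x) dx = 135/2.
LHS − RHS = -45 ≠ 0, so the identity fails.
(For a valid weak derivative the identity must hold for EVERY test function, in particular this one. The failure shows v is NOT the weak derivative of u.)
Correct weak derivative would be u'(x) = 1 - 4*x.


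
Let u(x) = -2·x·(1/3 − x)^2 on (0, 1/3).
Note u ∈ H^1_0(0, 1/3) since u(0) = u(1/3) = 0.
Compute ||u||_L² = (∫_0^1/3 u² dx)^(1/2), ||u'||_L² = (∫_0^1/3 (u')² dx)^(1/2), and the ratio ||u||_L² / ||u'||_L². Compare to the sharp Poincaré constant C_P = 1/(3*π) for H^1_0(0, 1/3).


||u||_L² / ||u'||_L² = sqrt(14)/42 < C_P = 1/(3*π).

u(x) = -2·x·(1/3 − x)^2, so u'(x) = -6*x^2 + 8*x/3 - 2/9.
u(x) = -2·x·(1/3 − x)^2 vanishes at x = 0 and x = 1/3, so u ∈ H^1_0(0, 1/3). Differentiate via the product rule and integrate the resulting polynomials term by term.
  ∫_0^1/3 u² dx = ∫_0^1/3 (4*x^6 - 16*x^5/3 + 8*x^4/3 - 16*x^3/27 + 4*x^2/81) dx. Term by term:
    ∫_0^1/3 4*x^6 dx = 4/15309;  ∫_0^1/3 -16*x^5/3 dx = -8/6561;  ∫_0^1/3 8*x^4/3 dx = 8/3645;
    ∫_0^1/3 -16*x^3/27 dx = -4/2187;  ∫_0^1/3 4*x^2/81 dx = 4/6561.
  Sum: 4/15309 − 8/6561 + 8/3645 − 4/2187 + 4/6561 = 4/229635.
  ∫_0^1/3 (u')² dx = ∫_0^1/3 (36*x^4 - 32*x^3 + 88*x^2/9 - 32*x/27 + 4/81) dx. Term by term:
    ∫_0^1/3 36*x^4 dx = 4/135;  ∫_0^1/3 -32*x^3 dx = -8/81;  ∫_0^1/3 88*x^2/9 dx = 88/729;
    ∫_0^1/3 -32*x/27 dx = -16/243;  ∫_0^1/3 4/81 dx = 4/243.
  Sum: 4/135 − 8/81 + 88/729 − 16/243 + 4/243 = 8/3645.
∫_0^1/3 u² dx = 4/229635, so ||u||_L² = 2*sqrt(35)/2835.
∫_0^1/3 (u')² dx = 8/3645, so ||u'||_L² = 2*sqrt(10)/135.
Ratio ||u||_L² / ||u'||_L² = sqrt(14)/42.
Sharp Poincaré constant on H^1_0(0, 1/3) is C_P = L/π = 1/(3*π), achieved by sin(3*π·x).
A polynomial bump cannot attain the sharp Poincaré constant (only the first sine eigenfunction does), so the ratio is strictly less than C_P, consistent with ||u||_L² ≤ C_P ||u'||_L².


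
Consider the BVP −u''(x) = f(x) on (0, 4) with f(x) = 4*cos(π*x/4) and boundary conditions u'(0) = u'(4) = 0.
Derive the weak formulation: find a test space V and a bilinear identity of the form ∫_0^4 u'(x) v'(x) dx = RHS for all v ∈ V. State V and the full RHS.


V = H^1(0, 4) (no boundary constraint on v; u is determined up to an additive constant); weak form: ∫_0^4 u'v' dx = ∫_0^4 (4*cos(π*x/4)) v dx for all v ∈ V.

Multiply both sides by a test function v and integrate from 0 to 4:
  ∫_0^4 −u''(x) v(x) dx = ∫_0^4 f(x) v(x) dx.
Integrate the LHS by parts once:
  ∫_0^4 −u'' v dx = −[u'(x) v(x)]_0^4 + ∫_0^4 u'(x) v'(x) dx.
Thus ∫_0^4 u'(x) v'(x) dx = ∫_0^4 f(x) v(x) dx + [u'(x) v(x)]_0^4.
Choose V so that boundary terms are either known or forced to vanish.
u has homogeneous Neumann: u'(0) = u'(4) = 0. So [u' v]_0^4 = 0·v(4) − 0·v(0) = 0 for any v; take V = H^1(0, 4).
Weak formulation: find u (satisfying any essential BC) such that ∫_0^4 u'(x) v'(x) dx = ∫_0^4 f v dx for all v ∈ V (homogeneous Neumann, so boundary terms vanish).
Substituting f(x) = 4*cos(π*x/4), the right-hand side is ∫_0^4 (4*cos(π*x/4)) v dx.
Compatibility check (pure Neumann): taking v ≡ 1 ∈ V gives 0 = ∫_0^4 f dx + (0) − (0), i.e. ∫_0^4 f dx must equal u'(0) − u'(4) = 0. Indeed ∫_0^4 (4*cos(π*x/4)) dx = 0, so the data are compatible. The solution is then unique only up to an additive constant (fix it e.g. by requiring ∫_0^4 u dx = 0).


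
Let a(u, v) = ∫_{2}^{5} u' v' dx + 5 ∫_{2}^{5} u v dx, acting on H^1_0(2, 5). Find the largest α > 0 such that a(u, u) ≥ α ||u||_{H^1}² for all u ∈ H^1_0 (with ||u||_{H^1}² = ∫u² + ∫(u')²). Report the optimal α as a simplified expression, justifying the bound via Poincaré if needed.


α = 1

Coercivity of a(·,·) on H^1_0(2, 5) means a(u, u) ≥ α ||u||_{H^1}² for every u ∈ H^1_0.
The interval has length L = 3, and Poincaré/coercivity depend only on L. Here a(u, u) = ∫(u')² + (5)·∫u².
Here c = 5 ≥ 1, so a(u,u) = ∫(u')² + c∫u² ≥ ∫(u')² + ∫u² = ||u||_{H^1}², i.e. α = 1 works. No larger α is possible: a(u,u) ≥ α||u||_{H^1}² means (1−α)∫(u')² ≥ (α−c)∫u², and for the modes u_n = sin(nπ(x−x₀)/L) (x₀ the left endpoint) one has ∫u_n²/∫(u_n')² = (L/(nπ))² → 0, so a(u_n,u_n)/||u_n||_{H^1}² → 1. Hence the optimal constant is α = 1.
Therefore α = 1.


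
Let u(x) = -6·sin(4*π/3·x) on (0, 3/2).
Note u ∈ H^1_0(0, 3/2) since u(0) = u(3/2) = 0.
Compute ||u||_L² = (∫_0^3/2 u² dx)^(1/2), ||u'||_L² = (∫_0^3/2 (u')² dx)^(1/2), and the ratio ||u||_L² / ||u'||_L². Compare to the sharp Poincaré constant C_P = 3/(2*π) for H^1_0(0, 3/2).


||u||_L² / ||u'||_L² = 3/(4*π) < C_P = 3/(2*π).

u(x) = -6·sin(4*π/3·x), so u'(x) = -8*π*cos(4*π*x/3).
Writing u(x) = A·sin(kπx/L) with A = -6 and k = 2, use ∫_0^L sin²(kπx/L) dx = L/2 and ∫_0^L cos²(kπx/L) dx = L/2.
u² = 36·sin²(4*π/3·x) and (u')² = 64*π^2·cos²(4*π/3·x), and each of sin², cos² integrates to L/2 = 3/4 over (0, 3/2).
∫_0^3/2 u² dx = 27, so ||u||_L² = 3*sqrt(3).
∫_0^3/2 (u')² dx = 48*π^2, so ||u'||_L² = 4*sqrt(3)*π.
Ratio ||u||_L² / ||u'||_L² = 3/(4*π).
Sharp Poincaré constant on H^1_0(0, 3/2) is C_P = L/π = 3/(2*π), achieved by sin(2*π/3·x).
This is the k = 2 harmonic; the ratio L/(kπ) is strictly less than C_P = L/π, consistent with the sharp inequality ||u||_L² ≤ C_P ||u'||_L².


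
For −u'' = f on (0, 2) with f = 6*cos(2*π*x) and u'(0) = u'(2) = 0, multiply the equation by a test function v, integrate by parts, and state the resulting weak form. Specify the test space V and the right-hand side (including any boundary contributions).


V = H^1(0, 2) (no boundary constraint on v; u is determined up to an additive constant); weak form: ∫_0^2 u'v' dx = ∫_0^2 (6*cos(2*π*x)) v dx for all v ∈ V.

Multiply both sides by a test function v and integrate from 0 to 2:
  ∫_0^2 −u''(x) v(x) dx = ∫_0^2 f(x) v(x) dx.
Integrate the LHS by parts once:
  ∫_0^2 −u'' v dx = −[u'(x) v(x)]_0^2 + ∫_0^2 u'(x) v'(x) dx.
Thus ∫_0^2 u'(x) v'(x) dx = ∫_0^2 f(x) v(x) dx + [u'(x) v(x)]_0^2.
Choose V so that boundary terms are either known or forced to vanish.
u has homogeneous Neumann: u'(0) = u'(2) = 0. So [u' v]_0^2 = 0·v(2) − 0·v(0) = 0 for any v; take V = H^1(0, 2).
Weak formulation: find u (satisfying any essential BC) such that ∫_0^2 u'(x) v'(x) dx = ∫_0^2 f v dx for all v ∈ V (homogeneous Neumann, so boundary terms vanish).
Substituting f(x) = 6*cos(2*π*x), the right-hand side is ∫_0^2 (6*cos(2*π*x)) v dx.
Compatibility check (pure Neumann): taking v ≡ 1 ∈ V gives 0 = ∫_0^2 f dx + (0) − (0), i.e. ∫_0^2 f dx must equal u'(0) − u'(2) = 0. Indeed ∫_0^2 (6*cos(2*π*x)) dx = 0, so the data are compatible. The solution is then unique only up to an additive constant (fix it e.g. by requiring ∫_0^2 u dx = 0).
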